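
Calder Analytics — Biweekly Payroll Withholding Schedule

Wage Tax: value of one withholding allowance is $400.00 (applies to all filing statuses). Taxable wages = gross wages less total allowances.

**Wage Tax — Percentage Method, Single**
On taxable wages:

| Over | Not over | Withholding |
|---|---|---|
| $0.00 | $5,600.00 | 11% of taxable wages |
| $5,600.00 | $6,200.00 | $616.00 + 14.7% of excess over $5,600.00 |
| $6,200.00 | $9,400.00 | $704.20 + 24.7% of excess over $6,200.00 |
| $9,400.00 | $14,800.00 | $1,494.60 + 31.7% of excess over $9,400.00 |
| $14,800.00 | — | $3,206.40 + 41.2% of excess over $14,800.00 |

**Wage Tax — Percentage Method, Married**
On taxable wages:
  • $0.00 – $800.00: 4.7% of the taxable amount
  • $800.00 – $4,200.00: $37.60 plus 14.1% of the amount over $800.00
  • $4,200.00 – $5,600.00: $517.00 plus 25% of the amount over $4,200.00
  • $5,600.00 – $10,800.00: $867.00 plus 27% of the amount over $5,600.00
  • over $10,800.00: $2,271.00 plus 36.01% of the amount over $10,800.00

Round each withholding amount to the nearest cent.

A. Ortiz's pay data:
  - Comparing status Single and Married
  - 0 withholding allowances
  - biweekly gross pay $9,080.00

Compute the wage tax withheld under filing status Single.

Wage Tax (Single): taxable = $9,080.00
  $704.20 + 24.7% × ($9,080.00 − $6,200.00) = $704.20 + 24.7% × $2,880.00 = $1,415.56

$1,415.56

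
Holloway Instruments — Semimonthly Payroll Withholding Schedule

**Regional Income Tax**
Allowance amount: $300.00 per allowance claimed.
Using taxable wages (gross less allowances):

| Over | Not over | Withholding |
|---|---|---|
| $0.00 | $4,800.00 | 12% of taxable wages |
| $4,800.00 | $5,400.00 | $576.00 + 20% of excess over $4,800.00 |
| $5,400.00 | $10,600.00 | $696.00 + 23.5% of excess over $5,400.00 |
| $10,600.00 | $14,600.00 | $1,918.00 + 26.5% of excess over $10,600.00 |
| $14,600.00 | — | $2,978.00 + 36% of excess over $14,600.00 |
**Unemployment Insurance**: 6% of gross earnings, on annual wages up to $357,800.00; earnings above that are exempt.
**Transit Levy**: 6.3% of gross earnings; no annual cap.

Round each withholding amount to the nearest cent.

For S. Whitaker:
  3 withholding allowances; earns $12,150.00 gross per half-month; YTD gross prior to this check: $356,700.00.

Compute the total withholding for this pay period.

$2,921.70

Regional Income Tax: taxable = $12,150.00 − 3×$300.00 = $11,250.00
  $1,918.00 + 26.5% × ($11,250.00 − $10,600.00) = $1,918.00 + 26.5% × $650.00 = $2,090.25
Unemployment Insurance: cap $357,800.00 − YTD $356,700.00 = $1,100.00 subject; 6% × $1,100.00 = $66.00
Transit Levy: 6.3% × $12,150.00 = $765.45
Total: $2,090.25 + $66.00 + $765.45 = $2,921.70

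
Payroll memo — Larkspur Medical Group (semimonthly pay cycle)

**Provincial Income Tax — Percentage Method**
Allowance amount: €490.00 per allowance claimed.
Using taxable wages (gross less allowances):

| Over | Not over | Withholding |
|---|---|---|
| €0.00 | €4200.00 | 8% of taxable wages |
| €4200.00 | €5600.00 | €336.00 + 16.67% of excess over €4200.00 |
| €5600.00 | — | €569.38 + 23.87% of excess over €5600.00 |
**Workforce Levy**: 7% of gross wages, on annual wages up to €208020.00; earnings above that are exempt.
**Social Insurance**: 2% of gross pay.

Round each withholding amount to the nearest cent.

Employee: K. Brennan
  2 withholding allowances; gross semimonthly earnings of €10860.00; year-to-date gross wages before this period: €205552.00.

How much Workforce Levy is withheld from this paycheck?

€172.76

Workforce Levy: cap €208020.00 − YTD €205552.00 = €2468.00 subject; 7% × €2468.00 = €172.76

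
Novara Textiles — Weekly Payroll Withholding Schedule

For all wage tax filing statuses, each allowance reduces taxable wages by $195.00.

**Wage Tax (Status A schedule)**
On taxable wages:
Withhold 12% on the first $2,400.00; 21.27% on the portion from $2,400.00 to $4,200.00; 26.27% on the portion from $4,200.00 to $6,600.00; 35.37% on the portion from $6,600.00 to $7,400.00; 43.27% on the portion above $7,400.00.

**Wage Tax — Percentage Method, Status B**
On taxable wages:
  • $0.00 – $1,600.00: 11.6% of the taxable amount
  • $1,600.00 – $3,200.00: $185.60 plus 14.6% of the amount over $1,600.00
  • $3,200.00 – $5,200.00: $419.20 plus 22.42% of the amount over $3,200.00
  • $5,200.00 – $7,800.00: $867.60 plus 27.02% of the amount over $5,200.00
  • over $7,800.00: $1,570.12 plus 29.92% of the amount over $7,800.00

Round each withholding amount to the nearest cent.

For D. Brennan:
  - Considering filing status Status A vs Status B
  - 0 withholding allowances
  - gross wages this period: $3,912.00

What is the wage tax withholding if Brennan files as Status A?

Wage Tax (Status A): taxable = $3,912.00
  $288.00 + 21.27% × ($3,912.00 − $2,400.00) = $288.00 + 21.27% × $1,512.00 = $609.60

$609.60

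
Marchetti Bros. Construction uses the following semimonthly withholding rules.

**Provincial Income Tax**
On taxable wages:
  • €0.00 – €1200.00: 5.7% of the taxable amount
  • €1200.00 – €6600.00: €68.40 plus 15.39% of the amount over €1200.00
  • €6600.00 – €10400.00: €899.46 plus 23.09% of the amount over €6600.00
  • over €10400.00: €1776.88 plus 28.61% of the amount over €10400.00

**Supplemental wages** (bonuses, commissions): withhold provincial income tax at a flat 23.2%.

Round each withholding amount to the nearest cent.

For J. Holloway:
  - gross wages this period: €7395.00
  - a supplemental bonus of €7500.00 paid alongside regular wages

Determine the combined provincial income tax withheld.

Provincial Income Tax: taxable = €7395.00
  €899.46 + 23.09% × (€7395.00 − €6600.00) = €899.46 + 23.09% × €795.00 = €1083.03
Supplemental (23.2% flat on bonus): 23.2% × €7500.00 = €1740.00
Total provincial income tax: €1083.03 + €1740.00 = €2823.03

€2823.03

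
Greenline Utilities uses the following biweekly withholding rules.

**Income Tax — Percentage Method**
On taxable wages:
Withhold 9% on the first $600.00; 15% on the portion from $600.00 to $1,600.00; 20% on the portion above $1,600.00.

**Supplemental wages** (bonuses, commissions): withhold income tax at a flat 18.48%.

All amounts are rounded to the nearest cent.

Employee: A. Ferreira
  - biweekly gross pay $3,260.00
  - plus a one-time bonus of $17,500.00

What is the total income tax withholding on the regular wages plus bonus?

$3,770.00

Income Tax: taxable = $3,260.00
  $204.00 + 20% × ($3,260.00 − $1,600.00) = $204.00 + 20% × $1,660.00 = $536.00
Supplemental (18.48% flat on bonus): 18.48% × $17,500.00 = $3,234.00
Total income tax: $536.00 + $3,234.00 = $3,770.00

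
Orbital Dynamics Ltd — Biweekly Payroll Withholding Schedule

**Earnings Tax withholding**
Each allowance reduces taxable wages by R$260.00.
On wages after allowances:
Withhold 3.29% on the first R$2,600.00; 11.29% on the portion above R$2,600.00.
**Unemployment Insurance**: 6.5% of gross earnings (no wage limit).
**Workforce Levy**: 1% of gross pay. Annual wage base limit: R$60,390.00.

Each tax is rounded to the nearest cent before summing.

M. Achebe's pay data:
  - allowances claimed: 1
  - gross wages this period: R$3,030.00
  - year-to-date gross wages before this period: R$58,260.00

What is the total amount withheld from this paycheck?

R$322.98

Earnings Tax: taxable = R$3,030.00 − 1×R$260.00 = R$2,770.00
  R$85.54 + 11.29% × (R$2,770.00 − R$2,600.00) = R$85.54 + 11.29% × R$170.00 = R$104.73
Unemployment Insurance: 6.5% × R$3,030.00 = R$196.95
Workforce Levy: cap R$60,390.00 − YTD R$58,260.00 = R$2,130.00 subject; 1% × R$2,130.00 = R$21.30
Total: R$104.73 + R$196.95 + R$21.30 = R$322.98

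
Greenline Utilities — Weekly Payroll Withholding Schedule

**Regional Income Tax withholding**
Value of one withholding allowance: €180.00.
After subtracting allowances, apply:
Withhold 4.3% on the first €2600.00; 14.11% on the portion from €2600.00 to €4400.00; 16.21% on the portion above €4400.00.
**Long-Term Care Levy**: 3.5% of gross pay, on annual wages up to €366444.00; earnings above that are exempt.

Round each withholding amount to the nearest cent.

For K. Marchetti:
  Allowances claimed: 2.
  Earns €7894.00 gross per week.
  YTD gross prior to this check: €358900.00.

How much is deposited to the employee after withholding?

€6756.16

Regional Income Tax: taxable = €7894.00 − 2×€180.00 = €7534.00
  €365.78 + 16.21% × (€7534.00 − €4400.00) = €365.78 + 16.21% × €3134.00 = €873.80
Long-Term Care Levy: cap €366444.00 − YTD €358900.00 = €7544.00 subject; 3.5% × €7544.00 = €264.04
Total withheld: €873.80 + €264.04 = €1137.84
Net pay: €7894.00 − €1137.84 = €6756.16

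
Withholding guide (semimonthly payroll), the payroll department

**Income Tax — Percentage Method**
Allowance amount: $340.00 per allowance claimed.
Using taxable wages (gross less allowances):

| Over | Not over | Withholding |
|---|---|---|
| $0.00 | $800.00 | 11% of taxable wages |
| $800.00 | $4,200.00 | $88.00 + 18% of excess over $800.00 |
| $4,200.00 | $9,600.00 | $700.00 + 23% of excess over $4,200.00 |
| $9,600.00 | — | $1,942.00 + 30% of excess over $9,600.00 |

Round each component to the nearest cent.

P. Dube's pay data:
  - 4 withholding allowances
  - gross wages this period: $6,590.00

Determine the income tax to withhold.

$936.90

Income Tax: taxable = $6,590.00 − 4×$340.00 = $5,230.00
  $700.00 + 23% × ($5,230.00 − $4,200.00) = $700.00 + 23% × $1,030.00 = $936.90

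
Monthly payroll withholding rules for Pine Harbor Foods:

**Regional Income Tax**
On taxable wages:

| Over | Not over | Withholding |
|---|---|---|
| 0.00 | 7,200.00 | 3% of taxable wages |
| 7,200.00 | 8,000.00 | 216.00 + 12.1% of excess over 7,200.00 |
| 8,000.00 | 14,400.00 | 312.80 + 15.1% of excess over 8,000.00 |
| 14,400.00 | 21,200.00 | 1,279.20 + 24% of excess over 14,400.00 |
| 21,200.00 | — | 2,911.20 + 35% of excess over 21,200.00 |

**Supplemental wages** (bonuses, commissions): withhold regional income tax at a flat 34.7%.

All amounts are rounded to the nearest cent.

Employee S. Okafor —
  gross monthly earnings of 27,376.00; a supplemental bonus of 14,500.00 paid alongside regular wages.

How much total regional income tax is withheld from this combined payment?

Regional Income Tax: taxable = 27,376.00
  2,911.20 + 35% × (27,376.00 − 21,200.00) = 2,911.20 + 35% × 6,176.00 = 5,072.80
Supplemental (34.7% flat on bonus): 34.7% × 14,500.00 = 5,031.50
Total regional income tax: 5,072.80 + 5,031.50 = 10,104.30

10,104.30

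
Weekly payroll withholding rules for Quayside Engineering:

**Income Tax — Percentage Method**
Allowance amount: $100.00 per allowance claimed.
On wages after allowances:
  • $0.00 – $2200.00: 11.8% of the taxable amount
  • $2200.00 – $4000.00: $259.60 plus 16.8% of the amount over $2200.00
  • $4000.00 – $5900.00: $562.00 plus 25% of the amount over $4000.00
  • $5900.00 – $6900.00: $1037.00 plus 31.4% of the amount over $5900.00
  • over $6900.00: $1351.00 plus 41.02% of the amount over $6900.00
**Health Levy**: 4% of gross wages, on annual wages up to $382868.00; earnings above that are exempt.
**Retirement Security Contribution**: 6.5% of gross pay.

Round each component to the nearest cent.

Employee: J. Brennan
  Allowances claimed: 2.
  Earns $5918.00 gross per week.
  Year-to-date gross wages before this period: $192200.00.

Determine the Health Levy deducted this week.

$236.72

Health Levy: 4% × $5918.00 = $236.72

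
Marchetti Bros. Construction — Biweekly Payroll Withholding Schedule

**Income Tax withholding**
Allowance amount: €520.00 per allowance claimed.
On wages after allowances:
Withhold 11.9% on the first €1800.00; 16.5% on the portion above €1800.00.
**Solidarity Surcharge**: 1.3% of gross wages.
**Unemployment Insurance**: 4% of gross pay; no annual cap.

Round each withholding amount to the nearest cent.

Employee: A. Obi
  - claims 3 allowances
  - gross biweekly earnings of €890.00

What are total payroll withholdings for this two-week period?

€47.17

Income Tax: taxable = €890.00 − 3×€520.00 = €-670.00
  Taxable ≤ 0 → €0.00
Solidarity Surcharge: 1.3% × €890.00 = €11.57
Unemployment Insurance: 4% × €890.00 = €35.60
Total: €0.00 + €11.57 + €35.60 = €47.17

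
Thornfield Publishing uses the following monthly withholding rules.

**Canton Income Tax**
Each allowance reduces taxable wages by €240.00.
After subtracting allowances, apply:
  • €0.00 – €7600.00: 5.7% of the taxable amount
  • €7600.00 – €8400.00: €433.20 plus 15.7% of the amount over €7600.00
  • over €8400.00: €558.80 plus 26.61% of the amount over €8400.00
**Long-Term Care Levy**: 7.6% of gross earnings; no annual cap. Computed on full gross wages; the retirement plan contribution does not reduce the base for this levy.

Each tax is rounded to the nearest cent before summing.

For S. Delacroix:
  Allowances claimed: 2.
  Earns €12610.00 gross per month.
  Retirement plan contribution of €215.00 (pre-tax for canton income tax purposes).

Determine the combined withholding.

Canton Income Tax: taxable = €12610.00 − €215.00 − 2×€240.00 = €11915.00
  €558.80 + 26.61% × (€11915.00 − €8400.00) = €558.80 + 26.61% × €3515.00 = €1494.14
Long-Term Care Levy: 7.6% × €12610.00 = €958.36
Total: €1494.14 + €958.36 = €2452.50

€2452.50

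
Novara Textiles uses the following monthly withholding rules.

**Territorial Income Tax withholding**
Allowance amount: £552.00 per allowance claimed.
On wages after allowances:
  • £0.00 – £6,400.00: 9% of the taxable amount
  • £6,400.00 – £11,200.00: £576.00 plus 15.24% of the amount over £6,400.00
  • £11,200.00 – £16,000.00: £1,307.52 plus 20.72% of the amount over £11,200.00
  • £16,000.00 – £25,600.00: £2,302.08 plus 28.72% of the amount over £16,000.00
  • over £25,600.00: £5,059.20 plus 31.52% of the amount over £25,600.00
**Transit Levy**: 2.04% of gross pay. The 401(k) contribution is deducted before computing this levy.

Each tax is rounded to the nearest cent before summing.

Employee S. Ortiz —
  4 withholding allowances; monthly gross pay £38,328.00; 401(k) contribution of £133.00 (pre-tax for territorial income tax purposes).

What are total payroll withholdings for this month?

Territorial Income Tax: taxable = £38,328.00 − £133.00 − 4×£552.00 = £35,987.00
  £5,059.20 + 31.52% × (£35,987.00 − £25,600.00) = £5,059.20 + 31.52% × £10,387.00 = £8,333.18
Transit Levy: 2.04% × £38,195.00 = £779.18
Total: £8,333.18 + £779.18 = £9,112.36

£9,112.36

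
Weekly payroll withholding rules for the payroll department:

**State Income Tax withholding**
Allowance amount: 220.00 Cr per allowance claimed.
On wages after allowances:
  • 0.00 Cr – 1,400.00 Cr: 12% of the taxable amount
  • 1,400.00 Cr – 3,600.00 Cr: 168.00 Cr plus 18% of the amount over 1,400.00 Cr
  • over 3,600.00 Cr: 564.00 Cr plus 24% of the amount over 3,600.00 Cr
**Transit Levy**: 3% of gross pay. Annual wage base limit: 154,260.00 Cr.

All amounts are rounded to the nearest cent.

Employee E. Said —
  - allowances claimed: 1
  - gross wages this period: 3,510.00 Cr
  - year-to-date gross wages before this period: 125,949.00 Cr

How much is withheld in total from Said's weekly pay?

State Income Tax: taxable = 3,510.00 Cr − 1×220.00 Cr = 3,290.00 Cr
  168.00 Cr + 18% × (3,290.00 Cr − 1,400.00 Cr) = 168.00 Cr + 18% × 1,890.00 Cr = 508.20 Cr
Transit Levy: 3% × 3,510.00 Cr = 105.30 Cr
Total: 508.20 Cr + 105.30 Cr = 613.50 Cr

613.50 Cr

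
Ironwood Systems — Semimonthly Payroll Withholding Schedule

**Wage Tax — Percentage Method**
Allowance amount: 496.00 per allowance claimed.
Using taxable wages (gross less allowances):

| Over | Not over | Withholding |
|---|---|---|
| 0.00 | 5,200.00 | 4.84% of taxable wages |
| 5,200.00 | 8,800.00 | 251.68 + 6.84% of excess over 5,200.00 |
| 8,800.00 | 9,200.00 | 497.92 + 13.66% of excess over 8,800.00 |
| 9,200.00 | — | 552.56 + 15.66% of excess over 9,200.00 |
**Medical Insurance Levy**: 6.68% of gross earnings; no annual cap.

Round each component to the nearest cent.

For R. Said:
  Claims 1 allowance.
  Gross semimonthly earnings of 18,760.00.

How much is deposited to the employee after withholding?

Wage Tax: taxable = 18,760.00 − 1×496.00 = 18,264.00
  552.56 + 15.66% × (18,264.00 − 9,200.00) = 552.56 + 15.66% × 9,064.00 = 1,971.98
Medical Insurance Levy: 6.68% × 18,760.00 = 1,253.17
Total withheld: 1,971.98 + 1,253.17 = 3,225.15
Net pay: 18,760.00 − 3,225.15 = 15,534.85

15,534.85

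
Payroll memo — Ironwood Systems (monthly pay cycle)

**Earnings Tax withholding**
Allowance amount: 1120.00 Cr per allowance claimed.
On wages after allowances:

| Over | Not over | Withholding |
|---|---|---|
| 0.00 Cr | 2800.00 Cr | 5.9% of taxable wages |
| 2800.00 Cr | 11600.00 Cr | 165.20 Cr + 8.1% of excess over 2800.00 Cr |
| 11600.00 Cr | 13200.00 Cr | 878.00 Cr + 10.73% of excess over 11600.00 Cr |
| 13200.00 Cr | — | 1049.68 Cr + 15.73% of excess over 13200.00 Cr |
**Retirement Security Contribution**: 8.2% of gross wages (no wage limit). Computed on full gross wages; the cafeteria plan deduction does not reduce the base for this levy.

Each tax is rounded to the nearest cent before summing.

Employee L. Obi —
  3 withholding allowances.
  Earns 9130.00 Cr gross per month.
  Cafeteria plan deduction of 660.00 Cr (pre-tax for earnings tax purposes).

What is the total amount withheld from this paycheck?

1100.97 Cr

Earnings Tax: taxable = 9130.00 Cr − 660.00 Cr − 3×1120.00 Cr = 5110.00 Cr
  165.20 Cr + 8.1% × (5110.00 Cr − 2800.00 Cr) = 165.20 Cr + 8.1% × 2310.00 Cr = 352.31 Cr
Retirement Security Contribution: 8.2% × 9130.00 Cr = 748.66 Cr
Total: 352.31 Cr + 748.66 Cr = 1100.97 Cr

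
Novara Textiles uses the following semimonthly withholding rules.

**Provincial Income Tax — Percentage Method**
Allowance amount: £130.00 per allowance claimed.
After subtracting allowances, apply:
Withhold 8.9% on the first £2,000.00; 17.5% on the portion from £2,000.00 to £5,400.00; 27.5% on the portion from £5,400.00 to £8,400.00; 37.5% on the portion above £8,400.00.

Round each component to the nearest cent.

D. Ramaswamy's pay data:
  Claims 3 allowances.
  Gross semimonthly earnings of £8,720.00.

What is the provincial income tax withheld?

Provincial Income Tax: taxable = £8,720.00 − 3×£130.00 = £8,330.00
  £773.00 + 27.5% × (£8,330.00 − £5,400.00) = £773.00 + 27.5% × £2,930.00 = £1,578.75

£1,578.75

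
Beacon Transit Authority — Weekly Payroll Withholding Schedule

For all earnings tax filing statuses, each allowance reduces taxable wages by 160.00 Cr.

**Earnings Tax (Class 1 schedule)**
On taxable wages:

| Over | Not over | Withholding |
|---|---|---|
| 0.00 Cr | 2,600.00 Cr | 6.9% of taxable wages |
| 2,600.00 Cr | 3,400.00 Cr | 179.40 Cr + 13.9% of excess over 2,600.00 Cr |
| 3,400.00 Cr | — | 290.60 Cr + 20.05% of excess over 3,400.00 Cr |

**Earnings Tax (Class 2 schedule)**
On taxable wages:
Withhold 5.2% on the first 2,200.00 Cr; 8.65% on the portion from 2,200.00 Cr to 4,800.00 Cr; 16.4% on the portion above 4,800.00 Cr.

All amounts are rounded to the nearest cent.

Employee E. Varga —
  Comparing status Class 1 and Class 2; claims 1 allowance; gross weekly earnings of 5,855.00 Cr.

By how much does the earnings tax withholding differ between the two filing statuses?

264.67 Cr

Earnings Tax (Class 1): taxable = 5,855.00 Cr − 1×160.00 Cr = 5,695.00 Cr
  290.60 Cr + 20.05% × (5,695.00 Cr − 3,400.00 Cr) = 290.60 Cr + 20.05% × 2,295.00 Cr = 750.75 Cr
Earnings Tax (Class 2): taxable = 5,855.00 Cr − 1×160.00 Cr = 5,695.00 Cr
  339.30 Cr + 16.4% × (5,695.00 Cr − 4,800.00 Cr) = 339.30 Cr + 16.4% × 895.00 Cr = 486.08 Cr
Difference: |750.75 Cr − 486.08 Cr| = 264.67 Cr (higher under Class 1)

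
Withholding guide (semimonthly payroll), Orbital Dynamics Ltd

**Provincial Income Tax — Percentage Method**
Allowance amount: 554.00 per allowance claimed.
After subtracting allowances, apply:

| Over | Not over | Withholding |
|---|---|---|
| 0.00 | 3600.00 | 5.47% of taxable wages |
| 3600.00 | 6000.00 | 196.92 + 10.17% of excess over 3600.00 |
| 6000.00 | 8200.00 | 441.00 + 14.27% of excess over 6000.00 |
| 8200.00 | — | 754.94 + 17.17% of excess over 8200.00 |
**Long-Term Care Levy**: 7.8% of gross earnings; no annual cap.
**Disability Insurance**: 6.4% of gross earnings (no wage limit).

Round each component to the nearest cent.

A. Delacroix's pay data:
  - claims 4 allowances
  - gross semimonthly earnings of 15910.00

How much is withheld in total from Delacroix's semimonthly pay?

Provincial Income Tax: taxable = 15910.00 − 4×554.00 = 13694.00
  754.94 + 17.17% × (13694.00 − 8200.00) = 754.94 + 17.17% × 5494.00 = 1698.26
Long-Term Care Levy: 7.8% × 15910.00 = 1240.98
Disability Insurance: 6.4% × 15910.00 = 1018.24
Total: 1698.26 + 1240.98 + 1018.24 = 3957.48

3957.48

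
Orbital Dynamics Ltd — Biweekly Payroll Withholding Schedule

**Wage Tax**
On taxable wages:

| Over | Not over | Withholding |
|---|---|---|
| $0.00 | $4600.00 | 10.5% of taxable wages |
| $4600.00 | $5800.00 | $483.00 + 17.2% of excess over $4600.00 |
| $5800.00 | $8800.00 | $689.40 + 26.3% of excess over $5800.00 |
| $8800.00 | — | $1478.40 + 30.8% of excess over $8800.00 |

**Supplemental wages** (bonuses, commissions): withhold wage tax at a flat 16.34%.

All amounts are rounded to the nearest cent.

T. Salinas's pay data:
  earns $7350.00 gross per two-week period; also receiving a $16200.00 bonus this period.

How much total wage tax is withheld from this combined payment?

$3744.13

Wage Tax: taxable = $7350.00
  $689.40 + 26.3% × ($7350.00 − $5800.00) = $689.40 + 26.3% × $1550.00 = $1097.05
Supplemental (16.34% flat on bonus): 16.34% × $16200.00 = $2647.08
Total wage tax: $1097.05 + $2647.08 = $3744.13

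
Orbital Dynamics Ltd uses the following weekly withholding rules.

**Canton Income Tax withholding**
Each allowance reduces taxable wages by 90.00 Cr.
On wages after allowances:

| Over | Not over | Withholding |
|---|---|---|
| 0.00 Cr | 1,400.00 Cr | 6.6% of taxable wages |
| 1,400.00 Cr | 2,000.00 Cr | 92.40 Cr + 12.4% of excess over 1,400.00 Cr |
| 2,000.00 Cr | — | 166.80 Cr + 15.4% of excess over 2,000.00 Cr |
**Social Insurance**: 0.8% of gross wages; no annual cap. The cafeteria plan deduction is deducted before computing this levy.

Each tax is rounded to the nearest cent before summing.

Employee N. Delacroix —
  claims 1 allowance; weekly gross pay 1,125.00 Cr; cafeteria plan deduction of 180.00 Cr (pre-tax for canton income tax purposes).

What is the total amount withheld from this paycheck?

63.99 Cr

Canton Income Tax: taxable = 1,125.00 Cr − 180.00 Cr − 1×90.00 Cr = 855.00 Cr
  6.6% × 855.00 Cr = 56.43 Cr
Social Insurance: 0.8% × 945.00 Cr = 7.56 Cr
Total: 56.43 Cr + 7.56 Cr = 63.99 Cr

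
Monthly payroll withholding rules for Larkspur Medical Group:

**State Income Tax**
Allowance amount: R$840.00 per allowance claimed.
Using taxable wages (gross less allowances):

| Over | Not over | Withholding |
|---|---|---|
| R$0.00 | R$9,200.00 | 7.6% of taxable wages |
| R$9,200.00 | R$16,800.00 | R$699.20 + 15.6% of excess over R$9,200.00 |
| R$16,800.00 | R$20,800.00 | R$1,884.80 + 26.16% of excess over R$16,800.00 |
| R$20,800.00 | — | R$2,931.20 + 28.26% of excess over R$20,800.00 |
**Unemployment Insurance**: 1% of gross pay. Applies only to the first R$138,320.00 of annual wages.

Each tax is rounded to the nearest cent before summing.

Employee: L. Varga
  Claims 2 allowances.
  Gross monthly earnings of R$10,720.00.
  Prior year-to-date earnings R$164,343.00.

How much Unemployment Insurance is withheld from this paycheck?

Unemployment Insurance: YTD R$164,343.00 ≥ cap R$138,320.00 → R$0.00

R$0.00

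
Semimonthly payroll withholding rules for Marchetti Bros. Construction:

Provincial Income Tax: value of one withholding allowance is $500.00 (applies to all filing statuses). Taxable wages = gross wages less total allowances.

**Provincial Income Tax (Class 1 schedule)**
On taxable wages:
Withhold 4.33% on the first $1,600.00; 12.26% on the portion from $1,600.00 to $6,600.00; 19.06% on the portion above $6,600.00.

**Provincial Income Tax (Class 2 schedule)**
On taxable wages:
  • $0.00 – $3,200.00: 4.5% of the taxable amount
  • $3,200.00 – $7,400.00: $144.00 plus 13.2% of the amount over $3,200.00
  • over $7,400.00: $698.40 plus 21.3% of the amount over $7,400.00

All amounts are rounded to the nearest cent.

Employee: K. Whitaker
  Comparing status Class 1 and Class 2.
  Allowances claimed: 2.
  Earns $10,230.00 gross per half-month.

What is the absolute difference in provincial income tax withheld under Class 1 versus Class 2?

$95.37

Provincial Income Tax (Class 1): taxable = $10,230.00 − 2×$500.00 = $9,230.00
  $682.28 + 19.06% × ($9,230.00 − $6,600.00) = $682.28 + 19.06% × $2,630.00 = $1,183.56
Provincial Income Tax (Class 2): taxable = $10,230.00 − 2×$500.00 = $9,230.00
  $698.40 + 21.3% × ($9,230.00 − $7,400.00) = $698.40 + 21.3% × $1,830.00 = $1,088.19
Difference: |$1,183.56 − $1,088.19| = $95.37 (higher under Class 1)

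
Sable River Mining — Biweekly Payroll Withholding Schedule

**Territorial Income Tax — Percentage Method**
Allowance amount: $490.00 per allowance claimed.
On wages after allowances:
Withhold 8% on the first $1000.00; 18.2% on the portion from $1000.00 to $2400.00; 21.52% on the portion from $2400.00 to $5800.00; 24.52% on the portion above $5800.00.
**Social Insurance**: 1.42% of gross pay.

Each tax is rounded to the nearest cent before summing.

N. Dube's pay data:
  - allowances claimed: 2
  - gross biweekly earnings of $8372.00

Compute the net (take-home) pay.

$6796.28

Territorial Income Tax: taxable = $8372.00 − 2×$490.00 = $7392.00
  $1066.48 + 24.52% × ($7392.00 − $5800.00) = $1066.48 + 24.52% × $1592.00 = $1456.84
Social Insurance: 1.42% × $8372.00 = $118.88
Total withheld: $1456.84 + $118.88 = $1575.72
Net pay: $8372.00 − $1575.72 = $6796.28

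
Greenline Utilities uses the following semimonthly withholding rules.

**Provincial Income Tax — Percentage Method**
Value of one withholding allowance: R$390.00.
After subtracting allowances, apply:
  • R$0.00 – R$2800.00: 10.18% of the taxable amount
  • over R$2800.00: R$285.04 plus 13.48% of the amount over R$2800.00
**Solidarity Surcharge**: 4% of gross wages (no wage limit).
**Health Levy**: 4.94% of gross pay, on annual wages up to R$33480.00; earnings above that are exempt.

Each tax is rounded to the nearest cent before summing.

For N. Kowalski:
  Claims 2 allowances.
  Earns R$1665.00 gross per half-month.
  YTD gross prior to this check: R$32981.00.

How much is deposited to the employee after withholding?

R$1483.66

Provincial Income Tax: taxable = R$1665.00 − 2×R$390.00 = R$885.00
  10.18% × R$885.00 = R$90.09
Solidarity Surcharge: 4% × R$1665.00 = R$66.60
Health Levy: cap R$33480.00 − YTD R$32981.00 = R$499.00 subject; 4.94% × R$499.00 = R$24.65
Total withheld: R$90.09 + R$66.60 + R$24.65 = R$181.34
Net pay: R$1665.00 − R$181.34 = R$1483.66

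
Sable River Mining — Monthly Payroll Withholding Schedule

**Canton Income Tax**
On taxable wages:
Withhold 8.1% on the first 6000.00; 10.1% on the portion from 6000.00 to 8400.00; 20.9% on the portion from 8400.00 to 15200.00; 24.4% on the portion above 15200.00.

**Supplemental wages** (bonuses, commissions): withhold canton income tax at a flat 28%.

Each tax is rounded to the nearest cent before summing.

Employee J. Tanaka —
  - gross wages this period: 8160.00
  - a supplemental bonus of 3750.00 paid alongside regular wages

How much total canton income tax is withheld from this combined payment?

Canton Income Tax: taxable = 8160.00
  486.00 + 10.1% × (8160.00 − 6000.00) = 486.00 + 10.1% × 2160.00 = 704.16
Supplemental (28% flat on bonus): 28% × 3750.00 = 1050.00
Total canton income tax: 704.16 + 1050.00 = 1754.16

1754.16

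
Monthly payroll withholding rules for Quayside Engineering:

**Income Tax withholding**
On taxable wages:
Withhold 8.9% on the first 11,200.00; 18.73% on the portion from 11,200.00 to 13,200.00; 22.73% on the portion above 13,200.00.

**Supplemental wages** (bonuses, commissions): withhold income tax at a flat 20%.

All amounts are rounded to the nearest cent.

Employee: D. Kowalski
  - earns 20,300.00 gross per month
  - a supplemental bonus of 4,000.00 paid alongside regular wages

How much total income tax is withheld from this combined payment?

3,785.23

Income Tax: taxable = 20,300.00
  1,371.40 + 22.73% × (20,300.00 − 13,200.00) = 1,371.40 + 22.73% × 7,100.00 = 2,985.23
Supplemental (20% flat on bonus): 20% × 4,000.00 = 800.00
Total income tax: 2,985.23 + 800.00 = 3,785.23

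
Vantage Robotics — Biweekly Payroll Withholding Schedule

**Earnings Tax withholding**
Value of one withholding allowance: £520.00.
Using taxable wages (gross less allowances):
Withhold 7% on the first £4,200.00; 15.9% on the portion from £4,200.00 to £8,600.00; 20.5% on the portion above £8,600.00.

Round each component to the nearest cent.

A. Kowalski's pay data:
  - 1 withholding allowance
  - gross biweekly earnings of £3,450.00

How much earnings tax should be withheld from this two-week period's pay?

Earnings Tax: taxable = £3,450.00 − 1×£520.00 = £2,930.00
  7% × £2,930.00 = £205.10

£205.10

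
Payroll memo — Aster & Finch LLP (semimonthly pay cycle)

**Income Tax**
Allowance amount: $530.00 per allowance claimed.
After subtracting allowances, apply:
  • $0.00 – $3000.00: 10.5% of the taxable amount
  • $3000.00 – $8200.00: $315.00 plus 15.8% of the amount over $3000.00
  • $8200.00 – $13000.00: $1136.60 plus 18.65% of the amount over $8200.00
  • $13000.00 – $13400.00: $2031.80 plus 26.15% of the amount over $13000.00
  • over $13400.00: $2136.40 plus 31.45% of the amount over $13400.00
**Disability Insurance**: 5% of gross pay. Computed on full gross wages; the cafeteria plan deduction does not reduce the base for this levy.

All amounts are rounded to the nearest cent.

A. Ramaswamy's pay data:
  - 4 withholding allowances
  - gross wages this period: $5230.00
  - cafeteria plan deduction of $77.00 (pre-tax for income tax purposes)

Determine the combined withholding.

$581.71

Income Tax: taxable = $5230.00 − $77.00 − 4×$530.00 = $3033.00
  $315.00 + 15.8% × ($3033.00 − $3000.00) = $315.00 + 15.8% × $33.00 = $320.21
Disability Insurance: 5% × $5230.00 = $261.50
Total: $320.21 + $261.50 = $581.71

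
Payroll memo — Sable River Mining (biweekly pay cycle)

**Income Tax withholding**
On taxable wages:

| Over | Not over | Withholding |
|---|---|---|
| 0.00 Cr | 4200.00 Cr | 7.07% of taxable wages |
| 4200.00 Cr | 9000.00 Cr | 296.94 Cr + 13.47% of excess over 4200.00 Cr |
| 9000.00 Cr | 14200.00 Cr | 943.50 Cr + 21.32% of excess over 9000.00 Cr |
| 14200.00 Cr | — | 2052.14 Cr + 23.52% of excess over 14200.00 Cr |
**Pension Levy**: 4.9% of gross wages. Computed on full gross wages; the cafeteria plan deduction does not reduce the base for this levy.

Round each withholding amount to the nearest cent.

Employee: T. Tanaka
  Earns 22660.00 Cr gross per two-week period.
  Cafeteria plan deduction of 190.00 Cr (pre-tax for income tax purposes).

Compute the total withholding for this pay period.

Income Tax: taxable = 22660.00 Cr − 190.00 Cr = 22470.00 Cr
  2052.14 Cr + 23.52% × (22470.00 Cr − 14200.00 Cr) = 2052.14 Cr + 23.52% × 8270.00 Cr = 3997.24 Cr
Pension Levy: 4.9% × 22660.00 Cr = 1110.34 Cr
Total: 3997.24 Cr + 1110.34 Cr = 5107.58 Cr

5107.58 Cr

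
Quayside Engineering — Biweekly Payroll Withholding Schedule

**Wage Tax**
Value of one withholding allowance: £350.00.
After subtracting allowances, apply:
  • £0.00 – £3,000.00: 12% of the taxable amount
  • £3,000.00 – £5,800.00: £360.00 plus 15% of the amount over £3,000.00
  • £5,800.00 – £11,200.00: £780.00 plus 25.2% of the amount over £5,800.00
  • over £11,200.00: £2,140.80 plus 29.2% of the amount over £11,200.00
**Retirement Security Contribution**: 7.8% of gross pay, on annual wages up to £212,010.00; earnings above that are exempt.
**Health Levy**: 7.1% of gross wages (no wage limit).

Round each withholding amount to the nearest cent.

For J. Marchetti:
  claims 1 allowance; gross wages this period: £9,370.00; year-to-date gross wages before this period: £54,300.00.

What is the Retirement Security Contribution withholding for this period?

£730.86

Retirement Security Contribution: 7.8% × £9,370.00 = £730.86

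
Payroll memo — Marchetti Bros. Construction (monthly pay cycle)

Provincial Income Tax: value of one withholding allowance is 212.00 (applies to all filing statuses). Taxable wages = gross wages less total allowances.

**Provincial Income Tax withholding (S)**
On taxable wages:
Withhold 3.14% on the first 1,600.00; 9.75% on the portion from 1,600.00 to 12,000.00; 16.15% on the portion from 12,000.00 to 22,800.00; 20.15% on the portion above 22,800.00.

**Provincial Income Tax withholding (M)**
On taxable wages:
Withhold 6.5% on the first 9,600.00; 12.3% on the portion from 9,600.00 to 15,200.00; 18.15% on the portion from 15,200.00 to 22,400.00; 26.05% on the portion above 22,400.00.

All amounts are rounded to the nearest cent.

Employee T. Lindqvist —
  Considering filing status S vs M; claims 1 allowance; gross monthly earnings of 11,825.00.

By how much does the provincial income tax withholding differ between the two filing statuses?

Provincial Income Tax (S): taxable = 11,825.00 − 1×212.00 = 11,613.00
  50.24 + 9.75% × (11,613.00 − 1,600.00) = 50.24 + 9.75% × 10,013.00 = 1,026.51
Provincial Income Tax (M): taxable = 11,825.00 − 1×212.00 = 11,613.00
  624.00 + 12.3% × (11,613.00 − 9,600.00) = 624.00 + 12.3% × 2,013.00 = 871.60
Difference: |1,026.51 − 871.60| = 154.91 (higher under S)

154.91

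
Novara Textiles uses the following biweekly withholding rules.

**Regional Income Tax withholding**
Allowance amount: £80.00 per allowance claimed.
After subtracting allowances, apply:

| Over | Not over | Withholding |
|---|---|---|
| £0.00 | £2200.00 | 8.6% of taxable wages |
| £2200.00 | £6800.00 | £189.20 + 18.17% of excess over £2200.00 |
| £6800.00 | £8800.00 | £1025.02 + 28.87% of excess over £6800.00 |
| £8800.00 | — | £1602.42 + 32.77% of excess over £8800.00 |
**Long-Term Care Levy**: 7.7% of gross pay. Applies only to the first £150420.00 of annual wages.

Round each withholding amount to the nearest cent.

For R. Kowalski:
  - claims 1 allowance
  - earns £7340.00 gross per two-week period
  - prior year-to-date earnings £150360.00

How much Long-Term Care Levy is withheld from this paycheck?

Long-Term Care Levy: cap £150420.00 − YTD £150360.00 = £60.00 subject; 7.7% × £60.00 = £4.62

£4.62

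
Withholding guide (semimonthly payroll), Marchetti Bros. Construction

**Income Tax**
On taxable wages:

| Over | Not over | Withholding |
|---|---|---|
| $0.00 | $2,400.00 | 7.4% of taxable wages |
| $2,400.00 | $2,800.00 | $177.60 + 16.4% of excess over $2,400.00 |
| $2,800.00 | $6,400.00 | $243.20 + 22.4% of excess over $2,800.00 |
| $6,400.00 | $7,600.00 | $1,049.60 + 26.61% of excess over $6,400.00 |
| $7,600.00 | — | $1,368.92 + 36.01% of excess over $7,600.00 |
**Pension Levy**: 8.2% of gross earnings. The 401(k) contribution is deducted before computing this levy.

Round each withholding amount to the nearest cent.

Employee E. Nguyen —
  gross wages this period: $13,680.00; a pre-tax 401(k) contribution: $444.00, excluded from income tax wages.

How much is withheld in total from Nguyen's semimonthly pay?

Income Tax: taxable = $13,680.00 − $444.00 = $13,236.00
  $1,368.92 + 36.01% × ($13,236.00 − $7,600.00) = $1,368.92 + 36.01% × $5,636.00 = $3,398.44
Pension Levy: 8.2% × $13,236.00 = $1,085.35
Total: $3,398.44 + $1,085.35 = $4,483.79

$4,483.79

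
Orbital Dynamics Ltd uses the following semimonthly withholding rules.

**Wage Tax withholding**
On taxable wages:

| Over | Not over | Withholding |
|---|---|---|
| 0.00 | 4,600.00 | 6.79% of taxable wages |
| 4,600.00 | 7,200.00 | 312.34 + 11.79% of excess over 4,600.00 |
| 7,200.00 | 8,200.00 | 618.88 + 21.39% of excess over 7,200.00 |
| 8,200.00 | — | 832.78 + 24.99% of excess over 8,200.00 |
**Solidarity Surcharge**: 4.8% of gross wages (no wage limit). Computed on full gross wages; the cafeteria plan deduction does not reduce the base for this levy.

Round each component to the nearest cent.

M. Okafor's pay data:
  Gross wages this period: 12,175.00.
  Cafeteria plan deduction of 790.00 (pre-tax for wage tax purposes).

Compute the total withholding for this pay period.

2,213.11

Wage Tax: taxable = 12,175.00 − 790.00 = 11,385.00
  832.78 + 24.99% × (11,385.00 − 8,200.00) = 832.78 + 24.99% × 3,185.00 = 1,628.71
Solidarity Surcharge: 4.8% × 12,175.00 = 584.40
Total: 1,628.71 + 584.40 = 2,213.11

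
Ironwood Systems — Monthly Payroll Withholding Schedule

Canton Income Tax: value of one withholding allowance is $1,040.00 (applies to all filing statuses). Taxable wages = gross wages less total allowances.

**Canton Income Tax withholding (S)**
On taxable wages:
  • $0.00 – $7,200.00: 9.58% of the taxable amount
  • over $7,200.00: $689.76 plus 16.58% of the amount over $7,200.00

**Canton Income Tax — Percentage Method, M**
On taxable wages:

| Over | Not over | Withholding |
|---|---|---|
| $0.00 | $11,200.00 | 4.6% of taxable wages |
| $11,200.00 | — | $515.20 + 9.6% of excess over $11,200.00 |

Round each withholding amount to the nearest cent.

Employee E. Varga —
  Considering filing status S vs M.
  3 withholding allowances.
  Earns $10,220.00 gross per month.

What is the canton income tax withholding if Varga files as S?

Canton Income Tax (S): taxable = $10,220.00 − 3×$1,040.00 = $7,100.00
  9.58% × $7,100.00 = $680.18

$680.18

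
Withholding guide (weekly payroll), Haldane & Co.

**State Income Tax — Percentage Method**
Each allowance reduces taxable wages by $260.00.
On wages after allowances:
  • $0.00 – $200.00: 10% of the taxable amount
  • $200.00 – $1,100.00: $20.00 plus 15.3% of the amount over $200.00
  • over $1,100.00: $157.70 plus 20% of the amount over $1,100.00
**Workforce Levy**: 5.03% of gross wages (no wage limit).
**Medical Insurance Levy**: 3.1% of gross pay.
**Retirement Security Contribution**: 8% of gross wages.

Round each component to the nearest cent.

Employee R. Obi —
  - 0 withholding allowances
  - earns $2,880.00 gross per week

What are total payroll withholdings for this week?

State Income Tax: taxable = $2,880.00
  $157.70 + 20% × ($2,880.00 − $1,100.00) = $157.70 + 20% × $1,780.00 = $513.70
Workforce Levy: 5.03% × $2,880.00 = $144.86
Medical Insurance Levy: 3.1% × $2,880.00 = $89.28
Retirement Security Contribution: 8% × $2,880.00 = $230.40
Total: $513.70 + $144.86 + $89.28 + $230.40 = $978.24

$978.24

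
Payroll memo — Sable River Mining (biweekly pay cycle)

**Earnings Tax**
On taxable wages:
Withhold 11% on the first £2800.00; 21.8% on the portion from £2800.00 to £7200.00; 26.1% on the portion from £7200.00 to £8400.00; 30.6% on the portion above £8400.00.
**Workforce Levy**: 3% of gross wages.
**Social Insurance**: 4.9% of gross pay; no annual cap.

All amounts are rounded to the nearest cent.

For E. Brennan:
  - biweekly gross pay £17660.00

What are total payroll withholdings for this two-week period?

£5809.10

Earnings Tax: taxable = £17660.00
  £1580.40 + 30.6% × (£17660.00 − £8400.00) = £1580.40 + 30.6% × £9260.00 = £4413.96
Workforce Levy: 3% × £17660.00 = £529.80
Social Insurance: 4.9% × £17660.00 = £865.34
Total: £4413.96 + £529.80 + £865.34 = £5809.10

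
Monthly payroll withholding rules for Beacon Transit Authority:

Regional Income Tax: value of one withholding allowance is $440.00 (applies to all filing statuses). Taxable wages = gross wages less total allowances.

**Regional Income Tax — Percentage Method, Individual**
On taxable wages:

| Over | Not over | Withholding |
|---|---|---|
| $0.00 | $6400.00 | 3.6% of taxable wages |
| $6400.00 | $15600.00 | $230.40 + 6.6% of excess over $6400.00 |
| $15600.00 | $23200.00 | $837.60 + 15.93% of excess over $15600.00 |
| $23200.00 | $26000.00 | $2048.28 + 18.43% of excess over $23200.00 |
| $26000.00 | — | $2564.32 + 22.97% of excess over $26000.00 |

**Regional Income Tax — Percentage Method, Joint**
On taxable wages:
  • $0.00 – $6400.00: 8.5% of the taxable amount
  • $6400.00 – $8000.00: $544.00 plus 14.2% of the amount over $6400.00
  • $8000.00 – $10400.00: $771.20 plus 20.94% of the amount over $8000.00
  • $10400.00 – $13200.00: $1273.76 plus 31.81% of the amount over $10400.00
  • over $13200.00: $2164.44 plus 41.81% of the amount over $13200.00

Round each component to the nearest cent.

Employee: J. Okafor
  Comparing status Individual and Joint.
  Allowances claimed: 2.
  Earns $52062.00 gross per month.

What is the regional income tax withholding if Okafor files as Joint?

$18044.71

Regional Income Tax (Joint): taxable = $52062.00 − 2×$440.00 = $51182.00
  $2164.44 + 41.81% × ($51182.00 − $13200.00) = $2164.44 + 41.81% × $37982.00 = $18044.71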